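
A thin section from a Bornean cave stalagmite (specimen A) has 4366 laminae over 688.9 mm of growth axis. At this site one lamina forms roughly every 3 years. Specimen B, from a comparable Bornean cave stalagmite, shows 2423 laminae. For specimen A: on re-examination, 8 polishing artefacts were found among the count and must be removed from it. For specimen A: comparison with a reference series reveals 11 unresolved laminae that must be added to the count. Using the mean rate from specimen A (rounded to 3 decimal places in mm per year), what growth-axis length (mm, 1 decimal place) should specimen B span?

385.3 mm

Specimen A: correcting the raw count gives 4366 − 8 + 11 = 4369 true laminae.
Specimen A: 4369 laminae at 3 years each span 4369 × 3 = 13107 years.
A: Extension rate ≈ 688.9 / 13107 = 0.053 mm per year.
Specimen B: 2423 laminae at 3 years each span 2423 × 3 = 7269 years. Length of B = 0.053 × 7269 = 385.3 mm.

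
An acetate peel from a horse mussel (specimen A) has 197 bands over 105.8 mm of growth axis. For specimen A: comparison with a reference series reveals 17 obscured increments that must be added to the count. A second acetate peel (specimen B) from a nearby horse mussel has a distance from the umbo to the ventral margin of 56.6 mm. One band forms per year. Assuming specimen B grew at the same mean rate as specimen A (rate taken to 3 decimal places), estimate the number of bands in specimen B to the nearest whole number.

115 bands

Specimen A: true band count = 197 + 17 = 214.
A: Extension rate ≈ 105.8 / 214 = 0.494 mm/year.
Specimen B: 56.6 mm / 0.494 mm per year = 114.57 years ≈ 115 bands.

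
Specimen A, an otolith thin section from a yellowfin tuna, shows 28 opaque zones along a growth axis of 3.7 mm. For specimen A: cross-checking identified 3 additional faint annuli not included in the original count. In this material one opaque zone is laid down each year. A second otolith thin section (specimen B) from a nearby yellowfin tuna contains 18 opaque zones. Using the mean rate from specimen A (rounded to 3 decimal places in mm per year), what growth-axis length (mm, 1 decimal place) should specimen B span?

2.1 mm

Specimen A: after corrections the count is 28 + 3 = 31 opaque zones.
A: Mean rate = 3.7 mm / 31 years ≈ 0.119 mm per year.
For B, 0.119 mm/year × 18 years = 2.1 mm.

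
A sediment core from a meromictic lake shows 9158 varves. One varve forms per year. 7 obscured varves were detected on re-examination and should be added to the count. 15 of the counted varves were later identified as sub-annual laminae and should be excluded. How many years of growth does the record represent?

9150 years

Correcting the raw count gives 9158 − 15 + 7 = 9150 true varves.
With a one-to-one varve periodicity this is 9150 years.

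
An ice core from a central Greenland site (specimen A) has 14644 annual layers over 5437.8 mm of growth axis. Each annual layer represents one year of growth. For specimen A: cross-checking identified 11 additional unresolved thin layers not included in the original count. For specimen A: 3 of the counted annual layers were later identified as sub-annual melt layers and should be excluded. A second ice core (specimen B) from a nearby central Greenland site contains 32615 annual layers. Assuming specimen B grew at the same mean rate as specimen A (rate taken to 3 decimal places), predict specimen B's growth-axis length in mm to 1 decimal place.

Specimen A: true annual layer count = 14644 − 3 + 11 = 14652.
A: 5437.8 mm over 14652 years gives 5437.8 / 14652 ≈ 0.371 mm/yr.
For B, 0.371 mm/year × 32615 years = 12100.2 mm.

12100.2 mm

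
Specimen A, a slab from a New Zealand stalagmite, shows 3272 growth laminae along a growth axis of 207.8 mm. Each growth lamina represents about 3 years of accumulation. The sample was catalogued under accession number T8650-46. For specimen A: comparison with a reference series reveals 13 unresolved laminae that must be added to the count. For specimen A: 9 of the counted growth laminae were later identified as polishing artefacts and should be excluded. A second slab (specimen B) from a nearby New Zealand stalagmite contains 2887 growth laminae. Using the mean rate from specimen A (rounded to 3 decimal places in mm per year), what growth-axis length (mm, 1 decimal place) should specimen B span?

181.9 mm

Specimen A: adjusted count: 3272 − 9 + 13 = 3276 growth laminae.
Specimen A: multiplying by 3 years per growth lamina: 3276 × 3 = 9828 years.
A: Mean rate = 207.8 mm / 9828 years ≈ 0.021 mm/year.
Specimen B: at 3 years per growth lamina, 2887 × 3 = 8661 years. Length of B = 0.021 × 8661 = 181.9 mm.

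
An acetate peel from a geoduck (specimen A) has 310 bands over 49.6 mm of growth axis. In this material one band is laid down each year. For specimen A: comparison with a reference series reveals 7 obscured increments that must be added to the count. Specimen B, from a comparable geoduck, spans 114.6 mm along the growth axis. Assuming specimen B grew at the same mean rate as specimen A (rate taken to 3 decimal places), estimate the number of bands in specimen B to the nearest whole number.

Specimen A: after corrections the count is 310 + 7 = 317 bands.
A: 49.6 mm over 317 years gives 49.6 / 317 ≈ 0.156 mm/year.
B spans 114.6 / 0.156 = 734.62 years ≈ 735 bands.

735 bands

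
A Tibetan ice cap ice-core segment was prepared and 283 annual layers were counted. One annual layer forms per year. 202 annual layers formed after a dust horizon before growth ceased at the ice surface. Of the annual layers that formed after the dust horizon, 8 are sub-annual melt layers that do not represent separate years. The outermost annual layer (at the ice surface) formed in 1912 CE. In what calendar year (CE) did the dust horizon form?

1718 CE

202 annual layers post-date the dust horizon.
202 − 8 false = 194 true annual layers after the dust horizon.
Counting back 194 years from 1912 CE places the dust horizon in 1912 − 194 = 1718 CE.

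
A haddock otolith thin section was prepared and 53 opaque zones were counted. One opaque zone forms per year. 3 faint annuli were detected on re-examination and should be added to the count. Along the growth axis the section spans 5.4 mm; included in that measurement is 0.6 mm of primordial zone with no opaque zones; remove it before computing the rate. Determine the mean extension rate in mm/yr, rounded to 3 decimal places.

Correcting the raw count gives 53 + 3 = 56 true opaque zones.
The growth record spans 5.4 − 0.6 = 4.8 mm.
Mean rate = 4.8 mm / 56 years ≈ 0.086 mm/yr.

0.086 mm/yr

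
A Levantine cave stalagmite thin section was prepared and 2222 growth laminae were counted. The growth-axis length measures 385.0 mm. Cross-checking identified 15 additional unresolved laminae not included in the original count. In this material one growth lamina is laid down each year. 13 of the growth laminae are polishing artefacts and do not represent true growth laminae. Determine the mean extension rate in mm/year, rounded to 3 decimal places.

Correcting the raw count gives 2222 − 13 + 15 = 2224 true growth laminae.
Mean rate = 385.0 mm / 2224 years ≈ 0.173 mm/year.

0.173 mm/year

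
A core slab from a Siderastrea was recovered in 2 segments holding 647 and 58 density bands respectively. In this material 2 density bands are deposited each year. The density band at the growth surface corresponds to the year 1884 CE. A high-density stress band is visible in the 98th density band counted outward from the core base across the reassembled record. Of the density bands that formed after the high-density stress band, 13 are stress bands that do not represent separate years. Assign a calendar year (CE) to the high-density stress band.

1587 CE

Total density bands = 647 + 58 = 705.
The high-density stress band sits at density band 98 from the core base, so 705 − 98 = 607 density bands formed after it.
Excluding 13 false density bands: 607 − 13 = 594.
594 density bands at 2 per year is 594 / 2 = 297 years.
1884 − 297 = 1587 CE.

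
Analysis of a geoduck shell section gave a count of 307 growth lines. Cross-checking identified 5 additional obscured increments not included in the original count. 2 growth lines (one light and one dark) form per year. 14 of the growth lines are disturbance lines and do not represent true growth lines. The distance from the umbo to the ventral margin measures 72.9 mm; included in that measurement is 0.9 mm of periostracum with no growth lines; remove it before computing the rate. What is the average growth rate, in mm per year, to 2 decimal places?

Adjusted count: 307 − 14 + 5 = 298 growth lines.
Dividing by 2 growth lines per year: 298 / 2 = 149 years.
The growth record spans 72.9 − 0.9 = 72.0 mm.
72.0 mm over 149 years gives 72.0 / 149 ≈ 0.48 mm per year.

0.48 mm per year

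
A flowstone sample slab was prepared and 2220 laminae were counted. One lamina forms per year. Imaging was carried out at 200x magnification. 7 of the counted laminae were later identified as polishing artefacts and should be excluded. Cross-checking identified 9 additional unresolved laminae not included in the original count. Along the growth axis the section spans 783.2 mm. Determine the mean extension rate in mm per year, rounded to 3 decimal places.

0.352 mm per year

True lamina count = 2220 − 7 + 9 = 2222.
Extension rate ≈ 783.2 / 2222 = 0.352 mm per year.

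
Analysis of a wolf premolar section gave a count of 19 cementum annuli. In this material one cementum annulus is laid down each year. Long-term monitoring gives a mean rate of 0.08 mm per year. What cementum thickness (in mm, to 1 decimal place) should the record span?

The record spans 19 years at 0.08 mm per year.
Length ≈ 0.08 × 19 = 1.5 mm.

1.5 mm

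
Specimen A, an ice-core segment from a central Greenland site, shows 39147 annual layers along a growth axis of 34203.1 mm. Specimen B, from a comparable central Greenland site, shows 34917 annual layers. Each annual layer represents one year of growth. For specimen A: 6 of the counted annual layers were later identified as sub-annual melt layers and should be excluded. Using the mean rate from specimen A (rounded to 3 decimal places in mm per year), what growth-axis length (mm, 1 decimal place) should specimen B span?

Specimen A: correcting the raw count gives 39147 − 6 = 39141 true annual layers.
A: Extension rate ≈ 34203.1 / 39141 = 0.874 mm per year.
Length of B = 0.874 × 34917 = 30517.5 mm.

30517.5 mm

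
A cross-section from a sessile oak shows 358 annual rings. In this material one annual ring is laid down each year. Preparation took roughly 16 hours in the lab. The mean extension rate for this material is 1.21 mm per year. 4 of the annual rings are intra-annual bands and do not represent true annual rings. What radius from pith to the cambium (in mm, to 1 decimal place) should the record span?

428.3 mm

After corrections the count is 358 − 4 = 354 annual rings.
Predicted length = 1.21 mm/year × 354 years = 428.3 mm.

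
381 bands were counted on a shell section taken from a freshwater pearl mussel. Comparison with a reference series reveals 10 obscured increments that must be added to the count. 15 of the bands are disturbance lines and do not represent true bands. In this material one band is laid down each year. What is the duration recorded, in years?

Correcting the raw count gives 381 − 15 + 10 = 376 true bands.
At one band per year, that is 376 years.

376 years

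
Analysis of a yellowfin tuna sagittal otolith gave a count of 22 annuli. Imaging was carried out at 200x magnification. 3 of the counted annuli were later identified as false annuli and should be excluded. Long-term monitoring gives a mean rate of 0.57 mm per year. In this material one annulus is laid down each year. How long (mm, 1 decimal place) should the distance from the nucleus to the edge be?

10.8 mm

Adjusted count: 22 − 3 = 19 annuli.
Length ≈ 0.57 × 19 = 10.8 mm.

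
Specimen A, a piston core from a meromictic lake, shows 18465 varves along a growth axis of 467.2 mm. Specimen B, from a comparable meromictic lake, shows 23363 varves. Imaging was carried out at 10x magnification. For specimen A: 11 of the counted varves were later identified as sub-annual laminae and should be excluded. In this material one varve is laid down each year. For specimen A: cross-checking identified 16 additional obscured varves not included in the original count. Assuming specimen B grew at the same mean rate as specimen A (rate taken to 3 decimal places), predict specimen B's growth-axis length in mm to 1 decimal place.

584.1 mm

Specimen A: true varve count = 18465 − 11 + 16 = 18470.
A: Extension rate ≈ 467.2 / 18470 = 0.025 mm/yr.
Length of B = 0.025 × 23363 = 584.1 mm.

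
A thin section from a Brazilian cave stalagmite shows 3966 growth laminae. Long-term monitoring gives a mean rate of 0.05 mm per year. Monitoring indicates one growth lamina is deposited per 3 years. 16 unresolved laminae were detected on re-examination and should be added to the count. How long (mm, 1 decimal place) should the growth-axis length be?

597.3 mm

Correcting the raw count gives 3966 + 16 = 3982 true growth laminae.
3982 growth laminae at 3 years each span 3982 × 3 = 11946 years.
Length ≈ 0.05 × 11946 = 597.3 mm.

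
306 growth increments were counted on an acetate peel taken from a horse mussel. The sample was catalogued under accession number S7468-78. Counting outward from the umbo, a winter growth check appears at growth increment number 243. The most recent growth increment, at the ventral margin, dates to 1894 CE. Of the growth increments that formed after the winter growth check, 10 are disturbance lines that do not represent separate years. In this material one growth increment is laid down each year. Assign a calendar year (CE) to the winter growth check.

1841 CE

Between growth increment 243 and the ventral margin there are 306 − 243 = 63 growth increments.
63 − 10 false = 53 true growth increments after the winter growth check.
Counting back 53 years from 1894 CE places the winter growth check in 1894 − 53 = 1841 CE.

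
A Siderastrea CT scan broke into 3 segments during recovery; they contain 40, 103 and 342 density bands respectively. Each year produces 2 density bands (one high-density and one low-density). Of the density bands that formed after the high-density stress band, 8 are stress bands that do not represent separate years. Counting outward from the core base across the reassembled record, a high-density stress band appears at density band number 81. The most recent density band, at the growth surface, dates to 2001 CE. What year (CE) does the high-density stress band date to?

1803 CE

Total density bands = 40 + 103 + 342 = 485.
Between density band 81 and the growth surface there are 485 − 81 = 404 density bands.
Excluding 8 false density bands: 404 − 8 = 396.
Dividing by 2 density bands per year: 396 / 2 = 198 years.
2001 − 198 = 1803 CE.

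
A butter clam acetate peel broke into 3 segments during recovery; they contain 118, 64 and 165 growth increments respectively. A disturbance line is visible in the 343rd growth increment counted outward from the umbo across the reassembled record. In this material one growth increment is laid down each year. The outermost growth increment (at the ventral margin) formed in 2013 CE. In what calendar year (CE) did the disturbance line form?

Total growth increments = 118 + 64 + 165 = 347.
Between growth increment 343 and the ventral margin there are 347 − 343 = 4 growth increments.
Counting back 4 years from 2013 CE places the disturbance line in 2013 − 4 = 2009 CE.

2009 CE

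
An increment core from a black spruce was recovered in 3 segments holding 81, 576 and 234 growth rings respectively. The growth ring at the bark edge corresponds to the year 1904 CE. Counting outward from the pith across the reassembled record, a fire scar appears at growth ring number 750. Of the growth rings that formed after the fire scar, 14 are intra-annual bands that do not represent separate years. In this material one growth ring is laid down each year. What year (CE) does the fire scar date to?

1777 CE

Total growth rings = 81 + 576 + 234 = 891.
891 − 750 = 141 growth rings lie beyond the fire scar toward the bark edge.
Excluding 14 false growth rings: 141 − 14 = 127.
Counting back 127 years from 1904 CE places the fire scar in 1904 − 127 = 1777 CE.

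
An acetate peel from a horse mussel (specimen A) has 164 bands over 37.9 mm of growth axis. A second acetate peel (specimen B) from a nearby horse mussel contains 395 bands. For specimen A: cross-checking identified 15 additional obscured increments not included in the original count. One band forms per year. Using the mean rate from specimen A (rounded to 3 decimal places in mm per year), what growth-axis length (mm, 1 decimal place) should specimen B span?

83.7 mm

Specimen A: true band count = 164 + 15 = 179.
A: Mean rate = 37.9 mm / 179 years ≈ 0.212 mm per year.
For B, 0.212 mm/year × 395 years = 83.7 mm.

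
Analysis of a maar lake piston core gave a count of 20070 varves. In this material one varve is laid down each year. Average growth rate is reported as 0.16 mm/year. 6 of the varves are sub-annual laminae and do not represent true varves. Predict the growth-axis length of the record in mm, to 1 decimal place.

True varve count = 20070 − 6 = 20064.
Predicted length = 0.16 mm/year × 20064 years = 3210.2 mm.

3210.2 mm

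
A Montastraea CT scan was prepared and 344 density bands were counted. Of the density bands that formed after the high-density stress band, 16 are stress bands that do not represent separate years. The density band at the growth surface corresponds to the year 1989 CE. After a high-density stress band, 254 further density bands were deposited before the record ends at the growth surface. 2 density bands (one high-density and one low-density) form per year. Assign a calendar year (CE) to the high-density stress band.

254 density bands post-date the high-density stress band.
Removing the 16 false density bands leaves 254 − 16 = 238 true density bands beyond the high-density stress band.
Dividing by 2 density bands per year: 238 / 2 = 119 years.
The density band at the growth surface is 1989 CE, so the high-density stress band dates to 1989 − 119 = 1870 CE.

1870 CE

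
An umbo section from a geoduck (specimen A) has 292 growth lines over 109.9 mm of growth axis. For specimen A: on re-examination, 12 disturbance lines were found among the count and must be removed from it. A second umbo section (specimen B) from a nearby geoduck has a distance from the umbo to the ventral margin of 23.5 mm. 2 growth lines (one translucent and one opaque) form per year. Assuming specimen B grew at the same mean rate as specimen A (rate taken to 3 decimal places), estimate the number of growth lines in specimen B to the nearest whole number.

Specimen A: correcting the raw count gives 292 − 12 = 280 true growth lines.
Specimen A: with 2 growth lines per year, 280 / 2 = 140 years.
A: Mean rate = 109.9 mm / 140 years ≈ 0.785 mm/year.
B spans 23.5 / 0.785 = 29.94 years; at 2 growth lines per year that is 29.94 × 2 ≈ 60 growth lines.

60 growth lines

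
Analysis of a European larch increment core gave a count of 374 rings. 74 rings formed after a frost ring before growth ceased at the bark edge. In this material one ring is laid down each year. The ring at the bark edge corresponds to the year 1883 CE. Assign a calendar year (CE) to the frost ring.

1809 CE

There are 74 rings younger than the frost ring.
Counting back 74 years from 1883 CE places the frost ring in 1883 − 74 = 1809 CE.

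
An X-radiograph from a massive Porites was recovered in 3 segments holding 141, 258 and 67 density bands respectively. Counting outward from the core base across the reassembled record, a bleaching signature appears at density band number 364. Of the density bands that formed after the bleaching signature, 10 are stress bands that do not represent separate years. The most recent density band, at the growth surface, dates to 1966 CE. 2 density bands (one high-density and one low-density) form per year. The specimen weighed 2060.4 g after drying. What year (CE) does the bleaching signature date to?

1920 CE

Total density bands = 141 + 258 + 67 = 466.
466 − 364 = 102 density bands lie beyond the bleaching signature toward the growth surface.
102 − 10 false = 92 true density bands after the bleaching signature.
92 density bands at 2 per year is 92 / 2 = 46 years.
The density band at the growth surface is 1966 CE, so the bleaching signature dates to 1966 − 46 = 1920 CE.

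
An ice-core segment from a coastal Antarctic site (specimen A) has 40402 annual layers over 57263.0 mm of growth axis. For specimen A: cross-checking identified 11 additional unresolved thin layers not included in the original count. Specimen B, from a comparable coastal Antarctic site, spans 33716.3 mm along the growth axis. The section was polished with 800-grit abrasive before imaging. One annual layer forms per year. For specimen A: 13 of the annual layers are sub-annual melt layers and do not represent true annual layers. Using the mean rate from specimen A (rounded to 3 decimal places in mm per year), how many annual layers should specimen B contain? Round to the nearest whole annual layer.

Specimen A: adjusted count: 40402 − 13 + 11 = 40400 annual layers.
A: Mean rate = 57263.0 mm / 40400 years ≈ 1.417 mm/yr.
B spans 33716.3 / 1.417 = 23794.14 years ≈ 23794 annual layers.

23794 annual layers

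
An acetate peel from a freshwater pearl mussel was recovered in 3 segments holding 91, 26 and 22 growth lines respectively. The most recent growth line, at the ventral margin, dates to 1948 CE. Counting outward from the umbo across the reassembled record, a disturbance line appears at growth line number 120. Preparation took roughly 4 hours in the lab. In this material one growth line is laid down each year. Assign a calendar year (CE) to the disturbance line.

Total growth lines = 91 + 26 + 22 = 139.
The disturbance line sits at growth line 120 from the umbo, so 139 − 120 = 19 growth lines formed after it.
The growth line at the ventral margin is 1948 CE, so the disturbance line dates to 1948 − 19 = 1929 CE.

1929 CE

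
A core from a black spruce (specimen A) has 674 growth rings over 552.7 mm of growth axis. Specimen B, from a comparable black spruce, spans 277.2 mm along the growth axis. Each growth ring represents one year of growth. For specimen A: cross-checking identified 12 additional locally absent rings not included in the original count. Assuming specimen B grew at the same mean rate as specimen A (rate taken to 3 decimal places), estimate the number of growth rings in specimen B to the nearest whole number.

344 growth rings

Specimen A: adjusted count: 674 + 12 = 686 growth rings.
A: Extension rate ≈ 552.7 / 686 = 0.806 mm/year.
B spans 277.2 / 0.806 = 343.92 years ≈ 344 growth rings.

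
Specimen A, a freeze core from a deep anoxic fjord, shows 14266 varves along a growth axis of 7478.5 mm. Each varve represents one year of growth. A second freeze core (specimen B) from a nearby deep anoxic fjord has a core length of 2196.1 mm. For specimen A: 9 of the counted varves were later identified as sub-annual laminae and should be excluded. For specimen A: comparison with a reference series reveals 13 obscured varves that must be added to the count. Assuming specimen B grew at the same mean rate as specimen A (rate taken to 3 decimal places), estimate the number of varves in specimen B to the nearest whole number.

Specimen A: true varve count = 14266 − 9 + 13 = 14270.
A: Extension rate ≈ 7478.5 / 14270 = 0.524 mm per year.
Specimen B: 2196.1 mm / 0.524 mm per year = 4191.03 years ≈ 4191 varves.

4191 varves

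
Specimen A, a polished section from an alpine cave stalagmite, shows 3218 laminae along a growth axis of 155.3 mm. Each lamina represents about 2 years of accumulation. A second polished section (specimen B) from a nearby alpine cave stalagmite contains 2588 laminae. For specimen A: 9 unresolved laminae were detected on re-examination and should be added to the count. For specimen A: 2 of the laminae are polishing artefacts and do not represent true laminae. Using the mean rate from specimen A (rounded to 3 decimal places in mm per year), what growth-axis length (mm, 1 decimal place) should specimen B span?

124.2 mm

Specimen A: after corrections the count is 3218 − 2 + 9 = 3225 laminae.
Specimen A: multiplying by 2 years per lamina: 3225 × 2 = 6450 years.
A: Mean rate = 155.3 mm / 6450 years ≈ 0.024 mm/yr.
Specimen B: 2588 laminae at 2 years each span 2588 × 2 = 5176 years. Length of B = 0.024 × 5176 = 124.2 mm.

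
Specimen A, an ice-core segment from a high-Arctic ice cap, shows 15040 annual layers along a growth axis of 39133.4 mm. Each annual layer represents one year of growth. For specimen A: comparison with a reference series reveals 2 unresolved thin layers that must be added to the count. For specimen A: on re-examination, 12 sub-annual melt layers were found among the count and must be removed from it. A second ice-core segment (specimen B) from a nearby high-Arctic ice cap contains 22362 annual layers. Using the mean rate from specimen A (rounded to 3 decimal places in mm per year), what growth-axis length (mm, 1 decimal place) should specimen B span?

58230.6 mm

Specimen A: adjusted count: 15040 − 12 + 2 = 15030 annual layers.
A: 39133.4 mm over 15030 years gives 39133.4 / 15030 ≈ 2.604 mm per year.
For B, 2.604 mm/year × 22362 years = 58230.6 mm.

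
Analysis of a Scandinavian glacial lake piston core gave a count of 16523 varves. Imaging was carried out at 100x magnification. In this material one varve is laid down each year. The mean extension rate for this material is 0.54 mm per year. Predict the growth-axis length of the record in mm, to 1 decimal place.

8922.4 mm

The record spans 16523 years at 0.54 mm per year.
Length ≈ 0.54 × 16523 = 8922.4 mm.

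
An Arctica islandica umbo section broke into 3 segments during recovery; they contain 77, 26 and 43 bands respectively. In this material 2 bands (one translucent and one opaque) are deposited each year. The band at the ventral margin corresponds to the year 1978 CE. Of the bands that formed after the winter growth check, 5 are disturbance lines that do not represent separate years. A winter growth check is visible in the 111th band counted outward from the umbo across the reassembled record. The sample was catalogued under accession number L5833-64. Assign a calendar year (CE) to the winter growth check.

1963 CE

Total bands = 77 + 26 + 43 = 146.
146 − 111 = 35 bands lie beyond the winter growth check toward the ventral margin.
Excluding 5 false bands: 35 − 5 = 30.
30 bands at 2 per year is 30 / 2 = 15 years.
1978 − 15 = 1963 CE.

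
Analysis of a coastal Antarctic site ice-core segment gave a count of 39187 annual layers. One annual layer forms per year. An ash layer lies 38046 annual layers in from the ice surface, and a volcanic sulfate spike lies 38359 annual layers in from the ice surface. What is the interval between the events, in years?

313 years

Separation: 38359 − 38046 = 313 annual layers.
That is 313 years at one annual layer per year.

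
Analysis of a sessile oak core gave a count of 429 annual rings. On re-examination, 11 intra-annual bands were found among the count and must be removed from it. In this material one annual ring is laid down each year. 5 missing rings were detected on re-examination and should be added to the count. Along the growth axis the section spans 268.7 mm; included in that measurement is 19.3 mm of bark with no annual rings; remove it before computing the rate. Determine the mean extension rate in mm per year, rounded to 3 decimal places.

Correcting the raw count gives 429 − 11 + 5 = 423 true annual rings.
Removing the 19.3 mm offcut leaves 268.7 − 19.3 = 249.4 mm.
Mean rate = 249.4 mm / 423 years ≈ 0.590 mm per year.

0.590 mm per year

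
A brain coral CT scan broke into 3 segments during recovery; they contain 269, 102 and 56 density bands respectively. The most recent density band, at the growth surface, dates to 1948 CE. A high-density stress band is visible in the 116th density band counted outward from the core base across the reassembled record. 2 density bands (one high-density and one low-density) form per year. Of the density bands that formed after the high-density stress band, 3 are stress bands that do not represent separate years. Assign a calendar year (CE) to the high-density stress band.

1794 CE

Total density bands = 269 + 102 + 56 = 427.
427 − 116 = 311 density bands lie beyond the high-density stress band toward the growth surface.
Removing the 3 false density bands leaves 311 − 3 = 308 true density bands beyond the high-density stress band.
308 density bands at 2 per year is 308 / 2 = 154 years.
1948 − 154 = 1794 CE.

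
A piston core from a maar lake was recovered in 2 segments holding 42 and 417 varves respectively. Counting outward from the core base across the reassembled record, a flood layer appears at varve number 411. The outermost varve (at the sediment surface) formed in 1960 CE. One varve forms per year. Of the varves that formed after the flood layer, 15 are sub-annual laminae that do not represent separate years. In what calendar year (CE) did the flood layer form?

Total varves = 42 + 417 = 459.
The flood layer sits at varve 411 from the core base, so 459 − 411 = 48 varves formed after it.
48 − 15 false = 33 true varves after the flood layer.
Counting back 33 years from 1960 CE places the flood layer in 1960 − 33 = 1927 CE.

1927 CE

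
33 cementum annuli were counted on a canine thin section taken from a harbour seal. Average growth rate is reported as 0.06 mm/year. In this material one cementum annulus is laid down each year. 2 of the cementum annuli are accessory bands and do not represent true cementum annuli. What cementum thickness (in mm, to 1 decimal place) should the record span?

True cementum annulus count = 33 − 2 = 31.
Length ≈ 0.06 × 31 = 1.9 mm.

1.9 mm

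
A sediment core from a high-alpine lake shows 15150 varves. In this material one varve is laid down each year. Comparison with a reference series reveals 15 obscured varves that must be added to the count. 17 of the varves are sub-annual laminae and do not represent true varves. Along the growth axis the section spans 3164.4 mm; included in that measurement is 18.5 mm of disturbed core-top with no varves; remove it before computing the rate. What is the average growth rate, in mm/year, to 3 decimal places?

0.208 mm/year

Correcting the raw count gives 15150 − 17 + 15 = 15148 true varves.
The growth record spans 3164.4 − 18.5 = 3145.9 mm.
3145.9 mm over 15148 years gives 3145.9 / 15148 ≈ 0.208 mm/year.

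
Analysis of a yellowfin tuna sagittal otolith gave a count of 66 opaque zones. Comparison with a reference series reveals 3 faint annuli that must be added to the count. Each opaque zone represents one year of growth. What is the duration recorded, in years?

69 yr

Adjusted count: 66 + 3 = 69 opaque zones.
One opaque zone per year makes the duration 69 years.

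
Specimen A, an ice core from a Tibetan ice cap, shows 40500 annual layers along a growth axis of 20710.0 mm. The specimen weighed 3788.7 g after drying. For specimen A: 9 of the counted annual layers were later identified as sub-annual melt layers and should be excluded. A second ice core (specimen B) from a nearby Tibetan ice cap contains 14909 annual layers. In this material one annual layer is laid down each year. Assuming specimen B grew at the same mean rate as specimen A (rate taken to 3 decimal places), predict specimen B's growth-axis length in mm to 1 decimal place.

Specimen A: true annual layer count = 40500 − 9 = 40491.
A: Mean rate = 20710.0 mm / 40491 years ≈ 0.511 mm per year.
B's length ≈ 0.511 × 14909 = 7618.5 mm.

7618.5 mm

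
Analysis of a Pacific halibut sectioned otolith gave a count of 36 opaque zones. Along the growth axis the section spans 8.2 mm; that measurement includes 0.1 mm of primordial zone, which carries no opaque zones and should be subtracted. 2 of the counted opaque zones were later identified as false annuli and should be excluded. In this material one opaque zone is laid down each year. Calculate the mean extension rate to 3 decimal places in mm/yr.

True opaque zone count = 36 − 2 = 34.
Removing the 0.1 mm offcut leaves 8.2 − 0.1 = 8.1 mm.
Extension rate ≈ 8.1 / 34 = 0.238 mm/yr.

0.238 mm/yr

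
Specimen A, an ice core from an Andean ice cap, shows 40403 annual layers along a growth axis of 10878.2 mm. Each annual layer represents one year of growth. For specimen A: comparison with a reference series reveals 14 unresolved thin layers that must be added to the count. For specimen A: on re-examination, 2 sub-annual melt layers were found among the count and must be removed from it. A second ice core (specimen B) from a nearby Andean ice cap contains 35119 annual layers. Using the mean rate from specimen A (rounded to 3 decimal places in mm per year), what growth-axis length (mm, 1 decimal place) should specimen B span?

Specimen A: correcting the raw count gives 40403 − 2 + 14 = 40415 true annual layers.
A: Mean rate = 10878.2 mm / 40415 years ≈ 0.269 mm/year.
Length of B = 0.269 × 35119 = 9447.0 mm.

9447.0 mm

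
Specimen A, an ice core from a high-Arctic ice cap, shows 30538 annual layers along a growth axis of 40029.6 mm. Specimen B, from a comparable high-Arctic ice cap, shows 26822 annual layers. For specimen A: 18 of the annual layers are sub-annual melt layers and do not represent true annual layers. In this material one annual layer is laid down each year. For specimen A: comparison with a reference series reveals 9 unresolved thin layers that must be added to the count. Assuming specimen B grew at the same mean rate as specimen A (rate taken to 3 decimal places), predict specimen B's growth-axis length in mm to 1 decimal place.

35163.6 mm

Specimen A: true annual layer count = 30538 − 18 + 9 = 30529.
A: 40029.6 mm over 30529 years gives 40029.6 / 30529 ≈ 1.311 mm/yr.
B's length ≈ 1.311 × 26822 = 35163.6 mm.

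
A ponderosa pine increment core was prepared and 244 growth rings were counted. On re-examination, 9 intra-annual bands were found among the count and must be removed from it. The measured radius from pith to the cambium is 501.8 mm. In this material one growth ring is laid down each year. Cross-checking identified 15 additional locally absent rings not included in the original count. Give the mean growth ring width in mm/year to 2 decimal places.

2.01 mm/year

Correcting the raw count gives 244 − 9 + 15 = 250 true growth rings.
501.8 mm over 250 years gives 501.8 / 250 ≈ 2.01 mm/year.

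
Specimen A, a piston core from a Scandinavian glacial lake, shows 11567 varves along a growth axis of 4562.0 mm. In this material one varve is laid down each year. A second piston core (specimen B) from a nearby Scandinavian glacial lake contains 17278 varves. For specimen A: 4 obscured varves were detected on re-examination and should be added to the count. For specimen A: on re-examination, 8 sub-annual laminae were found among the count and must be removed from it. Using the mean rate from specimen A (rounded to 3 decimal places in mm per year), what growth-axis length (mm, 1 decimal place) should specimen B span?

6824.8 mm

Specimen A: correcting the raw count gives 11567 − 8 + 4 = 11563 true varves.
A: Mean rate = 4562.0 mm / 11563 years ≈ 0.395 mm/yr.
For B, 0.395 mm/year × 17278 years = 6824.8 mm.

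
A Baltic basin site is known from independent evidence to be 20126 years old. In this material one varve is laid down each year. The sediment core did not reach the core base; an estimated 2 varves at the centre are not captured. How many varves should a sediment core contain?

20124 varves

At one varve per year, 20126 years correspond to 20126 varves.
Less the 2 uncaptured varves: 20126 − 2 = 20124.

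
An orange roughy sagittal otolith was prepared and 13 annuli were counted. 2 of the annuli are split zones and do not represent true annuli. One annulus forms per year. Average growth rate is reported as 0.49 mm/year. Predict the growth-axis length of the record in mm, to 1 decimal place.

5.4 mm

Correcting the raw count gives 13 − 2 = 11 true annuli.
11 years at 0.49 mm/year gives 0.49 × 11 = 5.4 mm.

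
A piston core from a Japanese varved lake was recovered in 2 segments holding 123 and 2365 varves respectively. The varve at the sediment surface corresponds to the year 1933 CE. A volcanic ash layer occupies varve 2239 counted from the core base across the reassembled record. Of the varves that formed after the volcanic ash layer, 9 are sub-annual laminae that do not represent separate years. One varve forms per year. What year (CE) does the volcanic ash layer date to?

1693 CE

Total varves = 123 + 2365 = 2488.
2488 − 2239 = 249 varves lie beyond the volcanic ash layer toward the sediment surface.
249 − 9 false = 240 true varves after the volcanic ash layer.
The varve at the sediment surface is 1933 CE, so the volcanic ash layer dates to 1933 − 240 = 1693 CE.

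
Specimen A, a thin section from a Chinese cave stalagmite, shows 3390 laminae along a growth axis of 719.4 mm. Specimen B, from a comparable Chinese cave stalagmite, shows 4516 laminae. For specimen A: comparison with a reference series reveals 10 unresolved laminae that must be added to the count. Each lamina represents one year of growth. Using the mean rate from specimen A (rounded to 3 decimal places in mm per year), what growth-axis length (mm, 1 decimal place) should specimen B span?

Specimen A: adjusted count: 3390 + 10 = 3400 laminae.
A: Mean rate = 719.4 mm / 3400 years ≈ 0.212 mm/year.
B's length ≈ 0.212 × 4516 = 957.4 mm.

957.4 mm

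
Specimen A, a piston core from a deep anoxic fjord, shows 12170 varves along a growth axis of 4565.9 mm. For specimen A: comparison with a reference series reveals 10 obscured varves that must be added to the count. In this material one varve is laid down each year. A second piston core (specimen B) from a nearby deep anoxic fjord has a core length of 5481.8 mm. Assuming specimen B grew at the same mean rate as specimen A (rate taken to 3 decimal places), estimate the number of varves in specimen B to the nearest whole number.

14618 varves

Specimen A: adjusted count: 12170 + 10 = 12180 varves.
A: 4565.9 mm over 12180 years gives 4565.9 / 12180 ≈ 0.375 mm/yr.
Specimen B: 5481.8 mm / 0.375 mm per year = 14618.13 years ≈ 14618 varves.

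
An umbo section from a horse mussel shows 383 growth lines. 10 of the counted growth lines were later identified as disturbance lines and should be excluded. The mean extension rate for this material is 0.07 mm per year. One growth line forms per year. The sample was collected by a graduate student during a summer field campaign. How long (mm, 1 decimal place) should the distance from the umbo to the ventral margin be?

26.1 mm

Adjusted count: 383 − 10 = 373 growth lines.
Predicted length = 0.07 mm/year × 373 years = 26.1 mm.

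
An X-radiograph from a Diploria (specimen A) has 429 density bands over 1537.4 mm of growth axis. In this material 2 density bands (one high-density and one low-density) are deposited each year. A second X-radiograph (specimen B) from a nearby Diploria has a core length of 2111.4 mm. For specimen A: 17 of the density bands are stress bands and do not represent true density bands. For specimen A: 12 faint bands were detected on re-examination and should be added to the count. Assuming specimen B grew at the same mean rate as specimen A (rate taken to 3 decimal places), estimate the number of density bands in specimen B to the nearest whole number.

582 density bands

Specimen A: after corrections the count is 429 − 17 + 12 = 424 density bands.
Specimen A: 424 density bands at 2 per year is 424 / 2 = 212 years.
A: Mean rate = 1537.4 mm / 212 years ≈ 7.252 mm per year.
Specimen B: 2111.4 mm / 7.252 mm per year = 291.15 years; at 2 density bands per year that is 291.15 × 2 ≈ 582 density bands.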